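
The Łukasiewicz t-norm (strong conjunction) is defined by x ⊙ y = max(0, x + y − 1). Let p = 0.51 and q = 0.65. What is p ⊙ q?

0.16

p ⊙ q = max(0, 0.51 + 0.65 − 1) = max(0, 0.16) = 0.16
For comparison, the Gödel (minimum) t-norm min(x, y) would give 0.51.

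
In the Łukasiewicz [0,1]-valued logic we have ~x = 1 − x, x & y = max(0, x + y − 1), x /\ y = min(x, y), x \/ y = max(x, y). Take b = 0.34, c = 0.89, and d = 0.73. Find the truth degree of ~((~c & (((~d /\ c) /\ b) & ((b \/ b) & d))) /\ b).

~c = 1 − 0.89 = 0.11
~d = 1 − 0.73 = 0.27
~d /\ c = min(0.27, 0.89) = 0.27
(~d /\ c) /\ b = min(0.27, 0.34) = 0.27
b \/ b = max(0.34, 0.34) = 0.34
(b \/ b) & d = max(0, 0.34 + 0.73 − 1) = max(0, 0.07) = 0.07
((~d /\ c) /\ b) & ((b \/ b) & d) = max(0, 0.27 + 0.07 − 1) = max(0, -0.66) = 0.00
~c & (((~d /\ c) /\ b) & ((b \/ b) & d)) = max(0, 0.11 + 0.00 − 1) = max(0, -0.89) = 0.00
(~c & (((~d /\ c) /\ b) & ((b \/ b) & d))) /\ b = min(0.00, 0.34) = 0.00
~((~c & (((~d /\ c) /\ b) & ((b \/ b) & d))) /\ b) = 1 − 0.00 = 1.00

1.00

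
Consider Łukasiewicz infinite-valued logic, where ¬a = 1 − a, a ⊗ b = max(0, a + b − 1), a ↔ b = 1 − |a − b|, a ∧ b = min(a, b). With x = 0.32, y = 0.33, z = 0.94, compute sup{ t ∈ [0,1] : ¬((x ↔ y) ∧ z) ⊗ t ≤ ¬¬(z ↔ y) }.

x ↔ y = 1 − |0.32 − 0.33| = 1 − 0.01 = 0.99
(x ↔ y) ∧ z = min(0.99, 0.94) = 0.94
¬((x ↔ y) ∧ z) = 1 − 0.94 = 0.06
So the left factor is ¬((x ↔ y) ∧ z) = 0.06.
z ↔ y = 1 − |0.94 − 0.33| = 1 − 0.61 = 0.39
¬(z ↔ y) = 1 − 0.39 = 0.61
¬¬(z ↔ y) = 1 − 0.61 = 0.39
So the right-hand bound is ¬¬(z ↔ y) = 0.39.
The residuum of the Łukasiewicz t-norm gives the supremum: min(1, 1 − 0.06 + 0.39).
1 − 0.06 + 0.39 = 1.33, so t = min(1, 1.33) = 1.00.
Check: 0.06 ⊗ 1.00 = max(0, 0.06) = 0.06 ≤ 0.39.

1.00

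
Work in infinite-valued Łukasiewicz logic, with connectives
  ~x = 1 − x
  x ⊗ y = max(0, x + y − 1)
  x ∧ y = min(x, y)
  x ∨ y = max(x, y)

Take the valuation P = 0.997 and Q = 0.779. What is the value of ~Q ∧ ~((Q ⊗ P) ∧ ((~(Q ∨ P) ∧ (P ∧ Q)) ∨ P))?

0.221

~Q = 1 − 0.779 = 0.221
Q ⊗ P = max(0, 0.779 + 0.997 − 1) = max(0, 0.776) = 0.776
Q ∨ P = max(0.779, 0.997) = 0.997
~(Q ∨ P) = 1 − 0.997 = 0.003
P ∧ Q = min(0.997, 0.779) = 0.779
~(Q ∨ P) ∧ (P ∧ Q) = min(0.003, 0.779) = 0.003
(~(Q ∨ P) ∧ (P ∧ Q)) ∨ P = max(0.003, 0.997) = 0.997
(Q ⊗ P) ∧ ((~(Q ∨ P) ∧ (P ∧ Q)) ∨ P) = min(0.776, 0.997) = 0.776
~((Q ⊗ P) ∧ ((~(Q ∨ P) ∧ (P ∧ Q)) ∨ P)) = 1 − 0.776 = 0.224
~Q ∧ ~((Q ⊗ P) ∧ ((~(Q ∨ P) ∧ (P ∧ Q)) ∨ P)) = min(0.221, 0.224) = 0.221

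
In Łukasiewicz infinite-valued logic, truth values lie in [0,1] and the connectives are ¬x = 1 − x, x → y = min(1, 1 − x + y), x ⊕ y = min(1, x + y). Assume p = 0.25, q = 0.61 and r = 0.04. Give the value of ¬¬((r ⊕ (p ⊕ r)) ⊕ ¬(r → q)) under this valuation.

0.33

p ⊕ r = min(1, 0.25 + 0.04) = min(1, 0.29) = 0.29
r ⊕ (p ⊕ r) = min(1, 0.04 + 0.29) = min(1, 0.33) = 0.33
r → q = min(1, 1 − 0.04 + 0.61) = min(1, 1.57) = 1.00
¬(r → q) = 1 − 1.00 = 0.00
(r ⊕ (p ⊕ r)) ⊕ ¬(r → q) = min(1, 0.33 + 0.00) = min(1, 0.33) = 0.33
¬((r ⊕ (p ⊕ r)) ⊕ ¬(r → q)) = 1 − 0.33 = 0.67
¬¬((r ⊕ (p ⊕ r)) ⊕ ¬(r → q)) = 1 − 0.67 = 0.33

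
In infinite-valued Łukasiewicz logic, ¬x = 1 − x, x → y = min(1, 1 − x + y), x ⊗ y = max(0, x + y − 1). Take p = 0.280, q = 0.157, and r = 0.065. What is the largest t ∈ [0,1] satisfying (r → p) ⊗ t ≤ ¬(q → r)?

0.092

r → p = min(1, 1 − 0.065 + 0.280) = min(1, 1.215) = 1.000
So the left factor is r → p = 1.000.
q → r = min(1, 1 − 0.157 + 0.065) = min(1, 0.908) = 0.908
¬(q → r) = 1 − 0.908 = 0.092
So the right-hand bound is ¬(q → r) = 0.092.
The residuum of the Łukasiewicz t-norm gives the supremum: min(1, 1 − 1.000 + 0.092).
1 − 1.000 + 0.092 = 0.092, so t = min(1, 0.092) = 0.092.
Check: 1.000 ⊗ 0.092 = max(0, 0.092) = 0.092 ≤ 0.092.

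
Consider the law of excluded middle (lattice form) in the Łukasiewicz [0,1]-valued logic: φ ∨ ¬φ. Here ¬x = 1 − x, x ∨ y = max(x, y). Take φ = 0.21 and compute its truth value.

¬φ = 1 − 0.21 = 0.79
φ ∨ ¬φ = max(0.21, 0.79) = 0.79
(The value 0.79 < 1 shows this instance is not satisfied; not a Ł∞-tautology — its value is max(a, 1−a).)

0.79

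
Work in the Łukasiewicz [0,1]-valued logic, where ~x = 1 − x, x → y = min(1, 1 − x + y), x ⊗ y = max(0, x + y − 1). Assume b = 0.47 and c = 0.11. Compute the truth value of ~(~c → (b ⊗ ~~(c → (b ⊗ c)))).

~c = 1 − 0.11 = 0.89
b ⊗ c = max(0, 0.47 + 0.11 − 1) = max(0, -0.42) = 0.00
c → (b ⊗ c) = min(1, 1 − 0.11 + 0.00) = min(1, 0.89) = 0.89
~(c → (b ⊗ c)) = 1 − 0.89 = 0.11
~~(c → (b ⊗ c)) = 1 − 0.11 = 0.89
b ⊗ ~~(c → (b ⊗ c)) = max(0, 0.47 + 0.89 − 1) = max(0, 0.36) = 0.36
~c → (b ⊗ ~~(c → (b ⊗ c))) = min(1, 1 − 0.89 + 0.36) = min(1, 0.47) = 0.47
~(~c → (b ⊗ ~~(c → (b ⊗ c)))) = 1 − 0.47 = 0.53

0.53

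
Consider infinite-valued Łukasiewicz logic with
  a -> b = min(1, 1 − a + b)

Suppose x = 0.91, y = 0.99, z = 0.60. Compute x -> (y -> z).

y -> z = min(1, 1 − 0.99 + 0.60) = min(1, 0.61) = 0.61
x -> (y -> z) = min(1, 1 − 0.91 + 0.61) = min(1, 0.70) = 0.70

0.70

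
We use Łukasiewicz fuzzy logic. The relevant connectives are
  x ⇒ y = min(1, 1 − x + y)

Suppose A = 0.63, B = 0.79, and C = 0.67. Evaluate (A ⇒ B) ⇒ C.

0.67

A ⇒ B = min(1, 1 − 0.63 + 0.79) = min(1, 1.16) = 1.00
(A ⇒ B) ⇒ C = min(1, 1 − 1.00 + 0.67) = min(1, 0.67) = 0.67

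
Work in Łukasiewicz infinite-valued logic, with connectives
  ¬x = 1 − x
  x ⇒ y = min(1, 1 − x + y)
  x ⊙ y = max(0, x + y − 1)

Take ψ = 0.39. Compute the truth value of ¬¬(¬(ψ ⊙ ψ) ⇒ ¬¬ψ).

ψ ⊙ ψ = max(0, 0.39 + 0.39 − 1) = max(0, -0.22) = 0.00
¬(ψ ⊙ ψ) = 1 − 0.00 = 1.00
¬ψ = 1 − 0.39 = 0.61
¬¬ψ = 1 − 0.61 = 0.39
¬(ψ ⊙ ψ) ⇒ ¬¬ψ = min(1, 1 − 1.00 + 0.39) = min(1, 0.39) = 0.39
¬(¬(ψ ⊙ ψ) ⇒ ¬¬ψ) = 1 − 0.39 = 0.61
¬¬(¬(ψ ⊙ ψ) ⇒ ¬¬ψ) = 1 − 0.61 = 0.39

0.39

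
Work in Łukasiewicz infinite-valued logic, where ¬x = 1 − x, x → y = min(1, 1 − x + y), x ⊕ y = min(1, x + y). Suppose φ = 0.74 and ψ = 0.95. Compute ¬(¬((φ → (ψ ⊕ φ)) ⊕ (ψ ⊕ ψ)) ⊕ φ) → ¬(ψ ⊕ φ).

ψ ⊕ φ = min(1, 0.95 + 0.74) = min(1, 1.69) = 1.00
φ → (ψ ⊕ φ) = min(1, 1 − 0.74 + 1.00) = min(1, 1.26) = 1.00
ψ ⊕ ψ = min(1, 0.95 + 0.95) = min(1, 1.90) = 1.00
(φ → (ψ ⊕ φ)) ⊕ (ψ ⊕ ψ) = min(1, 1.00 + 1.00) = min(1, 2.00) = 1.00
¬((φ → (ψ ⊕ φ)) ⊕ (ψ ⊕ ψ)) = 1 − 1.00 = 0.00
¬((φ → (ψ ⊕ φ)) ⊕ (ψ ⊕ ψ)) ⊕ φ = min(1, 0.00 + 0.74) = min(1, 0.74) = 0.74
¬(¬((φ → (ψ ⊕ φ)) ⊕ (ψ ⊕ ψ)) ⊕ φ) = 1 − 0.74 = 0.26
¬(ψ ⊕ φ) = 1 − 1.00 = 0.00
¬(¬((φ → (ψ ⊕ φ)) ⊕ (ψ ⊕ ψ)) ⊕ φ) → ¬(ψ ⊕ φ) = min(1, 1 − 0.26 + 0.00) = min(1, 0.74) = 0.74

0.74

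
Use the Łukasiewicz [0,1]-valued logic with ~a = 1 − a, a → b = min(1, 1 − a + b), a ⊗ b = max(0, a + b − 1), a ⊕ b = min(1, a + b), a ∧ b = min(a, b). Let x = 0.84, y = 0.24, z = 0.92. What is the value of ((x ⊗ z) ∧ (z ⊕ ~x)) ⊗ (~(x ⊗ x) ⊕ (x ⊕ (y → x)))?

x ⊗ z = max(0, 0.84 + 0.92 − 1) = max(0, 0.76) = 0.76
~x = 1 − 0.84 = 0.16
z ⊕ ~x = min(1, 0.92 + 0.16) = min(1, 1.08) = 1.00
(x ⊗ z) ∧ (z ⊕ ~x) = min(0.76, 1.00) = 0.76
x ⊗ x = max(0, 0.84 + 0.84 − 1) = max(0, 0.68) = 0.68
~(x ⊗ x) = 1 − 0.68 = 0.32
y → x = min(1, 1 − 0.24 + 0.84) = min(1, 1.60) = 1.00
x ⊕ (y → x) = min(1, 0.84 + 1.00) = min(1, 1.84) = 1.00
~(x ⊗ x) ⊕ (x ⊕ (y → x)) = min(1, 0.32 + 1.00) = min(1, 1.32) = 1.00
((x ⊗ z) ∧ (z ⊕ ~x)) ⊗ (~(x ⊗ x) ⊕ (x ⊕ (y → x))) = max(0, 0.76 + 1.00 − 1) = max(0, 0.76) = 0.76

0.76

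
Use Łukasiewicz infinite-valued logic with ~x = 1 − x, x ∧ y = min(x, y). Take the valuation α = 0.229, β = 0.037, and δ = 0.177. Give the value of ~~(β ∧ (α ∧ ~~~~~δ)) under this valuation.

~δ = 1 − 0.177 = 0.823
~~δ = 1 − 0.823 = 0.177
~~~δ = 1 − 0.177 = 0.823
~~~~δ = 1 − 0.823 = 0.177
~~~~~δ = 1 − 0.177 = 0.823
α ∧ ~~~~~δ = min(0.229, 0.823) = 0.229
β ∧ (α ∧ ~~~~~δ) = min(0.037, 0.229) = 0.037
~(β ∧ (α ∧ ~~~~~δ)) = 1 − 0.037 = 0.963
~~(β ∧ (α ∧ ~~~~~δ)) = 1 − 0.963 = 0.037

0.037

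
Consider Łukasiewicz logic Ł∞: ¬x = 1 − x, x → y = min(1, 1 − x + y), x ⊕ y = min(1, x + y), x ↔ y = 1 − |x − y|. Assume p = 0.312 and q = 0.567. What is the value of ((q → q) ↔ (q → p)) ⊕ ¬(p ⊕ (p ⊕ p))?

q → q = min(1, 1 − 0.567 + 0.567) = min(1, 1.000) = 1.000
q → p = min(1, 1 − 0.567 + 0.312) = min(1, 0.745) = 0.745
(q → q) ↔ (q → p) = 1 − |1.000 − 0.745| = 1 − 0.255 = 0.745
p ⊕ p = min(1, 0.312 + 0.312) = min(1, 0.624) = 0.624
p ⊕ (p ⊕ p) = min(1, 0.312 + 0.624) = min(1, 0.936) = 0.936
¬(p ⊕ (p ⊕ p)) = 1 − 0.936 = 0.064
((q → q) ↔ (q → p)) ⊕ ¬(p ⊕ (p ⊕ p)) = min(1, 0.745 + 0.064) = min(1, 0.809) = 0.809

0.809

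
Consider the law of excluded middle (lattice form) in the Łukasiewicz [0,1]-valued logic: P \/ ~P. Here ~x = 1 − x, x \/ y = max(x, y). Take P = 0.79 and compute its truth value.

~P = 1 − 0.79 = 0.21
P \/ ~P = max(0.79, 0.21) = 0.79
(The value 0.79 < 1 shows this instance is not satisfied; not a Ł∞-tautology — its value is max(a, 1−a).)

0.79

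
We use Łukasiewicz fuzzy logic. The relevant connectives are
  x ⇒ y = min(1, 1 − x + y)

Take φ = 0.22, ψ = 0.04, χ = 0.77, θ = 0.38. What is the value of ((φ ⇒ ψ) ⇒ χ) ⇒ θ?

φ ⇒ ψ = min(1, 1 − 0.22 + 0.04) = min(1, 0.82) = 0.82
(φ ⇒ ψ) ⇒ χ = min(1, 1 − 0.82 + 0.77) = min(1, 0.95) = 0.95
((φ ⇒ ψ) ⇒ χ) ⇒ θ = min(1, 1 − 0.95 + 0.38) = min(1, 0.43) = 0.43

0.43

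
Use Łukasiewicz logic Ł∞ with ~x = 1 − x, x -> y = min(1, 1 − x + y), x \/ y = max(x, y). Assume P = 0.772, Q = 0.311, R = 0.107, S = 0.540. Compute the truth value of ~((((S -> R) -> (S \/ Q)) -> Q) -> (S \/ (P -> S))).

0.000

S -> R = min(1, 1 − 0.540 + 0.107) = min(1, 0.567) = 0.567
S \/ Q = max(0.540, 0.311) = 0.540
(S -> R) -> (S \/ Q) = min(1, 1 − 0.567 + 0.540) = min(1, 0.973) = 0.973
((S -> R) -> (S \/ Q)) -> Q = min(1, 1 − 0.973 + 0.311) = min(1, 0.338) = 0.338
P -> S = min(1, 1 − 0.772 + 0.540) = min(1, 0.768) = 0.768
S \/ (P -> S) = max(0.540, 0.768) = 0.768
(((S -> R) -> (S \/ Q)) -> Q) -> (S \/ (P -> S)) = min(1, 1 − 0.338 + 0.768) = min(1, 1.430) = 1.000
~((((S -> R) -> (S \/ Q)) -> Q) -> (S \/ (P -> S))) = 1 − 1.000 = 0.000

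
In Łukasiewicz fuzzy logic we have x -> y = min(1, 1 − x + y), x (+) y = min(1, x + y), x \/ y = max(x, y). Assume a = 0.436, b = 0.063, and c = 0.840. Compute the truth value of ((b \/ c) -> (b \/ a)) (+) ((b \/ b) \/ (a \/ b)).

1.000

b \/ c = max(0.063, 0.840) = 0.840
b \/ a = max(0.063, 0.436) = 0.436
(b \/ c) -> (b \/ a) = min(1, 1 − 0.840 + 0.436) = min(1, 0.596) = 0.596
b \/ b = max(0.063, 0.063) = 0.063
a \/ b = max(0.436, 0.063) = 0.436
(b \/ b) \/ (a \/ b) = max(0.063, 0.436) = 0.436
((b \/ c) -> (b \/ a)) (+) ((b \/ b) \/ (a \/ b)) = min(1, 0.596 + 0.436) = min(1, 1.032) = 1.000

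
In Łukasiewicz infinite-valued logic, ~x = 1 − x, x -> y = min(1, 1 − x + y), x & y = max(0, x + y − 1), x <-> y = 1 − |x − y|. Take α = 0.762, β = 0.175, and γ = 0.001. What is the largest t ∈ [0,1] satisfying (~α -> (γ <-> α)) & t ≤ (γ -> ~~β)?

~α = 1 − 0.762 = 0.238
γ <-> α = 1 − |0.001 − 0.762| = 1 − 0.761 = 0.239
~α -> (γ <-> α) = min(1, 1 − 0.238 + 0.239) = min(1, 1.001) = 1.000
So the left factor is ~α -> (γ <-> α) = 1.000.
~β = 1 − 0.175 = 0.825
~~β = 1 − 0.825 = 0.175
γ -> ~~β = min(1, 1 − 0.001 + 0.175) = min(1, 1.174) = 1.000
So the right-hand bound is γ -> ~~β = 1.000.
The residuum of the Łukasiewicz t-norm gives the supremum: min(1, 1 − 1.000 + 1.000).
1 − 1.000 + 1.000 = 1.000, so t = min(1, 1.000) = 1.000.
Check: 1.000 & 1.000 = max(0, 1.000) = 1.000 ≤ 1.000.

1.000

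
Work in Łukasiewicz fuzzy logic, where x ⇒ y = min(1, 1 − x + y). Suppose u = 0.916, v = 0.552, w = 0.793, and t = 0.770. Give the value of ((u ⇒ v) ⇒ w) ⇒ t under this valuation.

0.770

u ⇒ v = min(1, 1 − 0.916 + 0.552) = min(1, 0.636) = 0.636
(u ⇒ v) ⇒ w = min(1, 1 − 0.636 + 0.793) = min(1, 1.157) = 1.000
((u ⇒ v) ⇒ w) ⇒ t = min(1, 1 − 1.000 + 0.770) = min(1, 0.770) = 0.770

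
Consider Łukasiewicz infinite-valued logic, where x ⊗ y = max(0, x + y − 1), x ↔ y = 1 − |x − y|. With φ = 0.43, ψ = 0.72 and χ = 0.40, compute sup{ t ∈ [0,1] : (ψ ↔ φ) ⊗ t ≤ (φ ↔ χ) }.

ψ ↔ φ = 1 − |0.72 − 0.43| = 1 − 0.29 = 0.71
So the left factor is ψ ↔ φ = 0.71.
φ ↔ χ = 1 − |0.43 − 0.40| = 1 − 0.03 = 0.97
So the right-hand bound is φ ↔ χ = 0.97.
The residuum of the Łukasiewicz t-norm gives the supremum: min(1, 1 − 0.71 + 0.97).
1 − 0.71 + 0.97 = 1.26, so t = min(1, 1.26) = 1.00.
Check: 0.71 ⊗ 1.00 = max(0, 0.71) = 0.71 ≤ 0.97.

1.00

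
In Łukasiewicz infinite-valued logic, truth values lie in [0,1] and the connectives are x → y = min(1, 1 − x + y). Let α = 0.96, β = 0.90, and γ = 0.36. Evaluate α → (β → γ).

0.50

β → γ = min(1, 1 − 0.90 + 0.36) = min(1, 0.46) = 0.46
α → (β → γ) = min(1, 1 − 0.96 + 0.46) = min(1, 0.50) = 0.50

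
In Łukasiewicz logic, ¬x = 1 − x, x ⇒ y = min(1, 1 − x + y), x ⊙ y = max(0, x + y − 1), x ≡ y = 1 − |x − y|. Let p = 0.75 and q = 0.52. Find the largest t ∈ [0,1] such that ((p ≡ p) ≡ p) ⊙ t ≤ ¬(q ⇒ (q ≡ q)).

0.25

p ≡ p = 1 − |0.75 − 0.75| = 1 − 0.00 = 1.00
(p ≡ p) ≡ p = 1 − |1.00 − 0.75| = 1 − 0.25 = 0.75
So the left factor is (p ≡ p) ≡ p = 0.75.
q ≡ q = 1 − |0.52 − 0.52| = 1 − 0.00 = 1.00
q ⇒ (q ≡ q) = min(1, 1 − 0.52 + 1.00) = min(1, 1.48) = 1.00
¬(q ⇒ (q ≡ q)) = 1 − 1.00 = 0.00
So the right-hand bound is ¬(q ⇒ (q ≡ q)) = 0.00.
The residuum of the Łukasiewicz t-norm gives the supremum: min(1, 1 − 0.75 + 0.00).
1 − 0.75 + 0.00 = 0.25, so t = min(1, 0.25) = 0.25.
Check: 0.75 ⊙ 0.25 = max(0, 0.00) = 0.00 ≤ 0.00.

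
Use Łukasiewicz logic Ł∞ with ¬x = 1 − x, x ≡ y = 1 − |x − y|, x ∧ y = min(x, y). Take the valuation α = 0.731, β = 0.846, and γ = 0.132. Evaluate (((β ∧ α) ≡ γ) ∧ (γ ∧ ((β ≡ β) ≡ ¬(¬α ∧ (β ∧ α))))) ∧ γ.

0.132

β ∧ α = min(0.846, 0.731) = 0.731
(β ∧ α) ≡ γ = 1 − |0.731 − 0.132| = 1 − 0.599 = 0.401
β ≡ β = 1 − |0.846 − 0.846| = 1 − 0.000 = 1.000
¬α = 1 − 0.731 = 0.269
¬α ∧ (β ∧ α) = min(0.269, 0.731) = 0.269
¬(¬α ∧ (β ∧ α)) = 1 − 0.269 = 0.731
(β ≡ β) ≡ ¬(¬α ∧ (β ∧ α)) = 1 − |1.000 − 0.731| = 1 − 0.269 = 0.731
γ ∧ ((β ≡ β) ≡ ¬(¬α ∧ (β ∧ α))) = min(0.132, 0.731) = 0.132
((β ∧ α) ≡ γ) ∧ (γ ∧ ((β ≡ β) ≡ ¬(¬α ∧ (β ∧ α)))) = min(0.401, 0.132) = 0.132
(((β ∧ α) ≡ γ) ∧ (γ ∧ ((β ≡ β) ≡ ¬(¬α ∧ (β ∧ α))))) ∧ γ = min(0.132, 0.132) = 0.132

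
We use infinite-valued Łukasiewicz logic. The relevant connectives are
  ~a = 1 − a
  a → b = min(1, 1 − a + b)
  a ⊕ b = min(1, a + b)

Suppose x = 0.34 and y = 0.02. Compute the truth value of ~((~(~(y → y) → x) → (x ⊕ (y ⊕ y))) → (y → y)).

0.00

y → y = min(1, 1 − 0.02 + 0.02) = min(1, 1.00) = 1.00
~(y → y) = 1 − 1.00 = 0.00
~(y → y) → x = min(1, 1 − 0.00 + 0.34) = min(1, 1.34) = 1.00
~(~(y → y) → x) = 1 − 1.00 = 0.00
y ⊕ y = min(1, 0.02 + 0.02) = min(1, 0.04) = 0.04
x ⊕ (y ⊕ y) = min(1, 0.34 + 0.04) = min(1, 0.38) = 0.38
~(~(y → y) → x) → (x ⊕ (y ⊕ y)) = min(1, 1 − 0.00 + 0.38) = min(1, 1.38) = 1.00
(~(~(y → y) → x) → (x ⊕ (y ⊕ y))) → (y → y) = min(1, 1 − 1.00 + 1.00) = min(1, 1.00) = 1.00
~((~(~(y → y) → x) → (x ⊕ (y ⊕ y))) → (y → y)) = 1 − 1.00 = 0.00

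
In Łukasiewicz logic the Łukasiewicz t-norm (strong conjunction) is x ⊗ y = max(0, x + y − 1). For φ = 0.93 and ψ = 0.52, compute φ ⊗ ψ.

φ ⊗ ψ = max(0, 0.93 + 0.52 − 1) = max(0, 0.45) = 0.45
For comparison, the Gödel (minimum) t-norm min(x, y) would give 0.52.

0.45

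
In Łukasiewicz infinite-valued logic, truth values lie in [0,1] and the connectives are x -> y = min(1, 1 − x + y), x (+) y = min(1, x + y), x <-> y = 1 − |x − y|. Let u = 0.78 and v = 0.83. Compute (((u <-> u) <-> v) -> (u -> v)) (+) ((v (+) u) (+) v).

1.00

u <-> u = 1 − |0.78 − 0.78| = 1 − 0.00 = 1.00
(u <-> u) <-> v = 1 − |1.00 − 0.83| = 1 − 0.17 = 0.83
u -> v = min(1, 1 − 0.78 + 0.83) = min(1, 1.05) = 1.00
((u <-> u) <-> v) -> (u -> v) = min(1, 1 − 0.83 + 1.00) = min(1, 1.17) = 1.00
v (+) u = min(1, 0.83 + 0.78) = min(1, 1.61) = 1.00
(v (+) u) (+) v = min(1, 1.00 + 0.83) = min(1, 1.83) = 1.00
(((u <-> u) <-> v) -> (u -> v)) (+) ((v (+) u) (+) v) = min(1, 1.00 + 1.00) = min(1, 2.00) = 1.00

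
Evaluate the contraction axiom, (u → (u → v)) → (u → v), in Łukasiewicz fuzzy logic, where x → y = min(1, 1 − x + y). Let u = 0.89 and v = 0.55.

u → v = min(1, 1 − 0.89 + 0.55) = min(1, 0.66) = 0.66
u → (u → v) = min(1, 1 − 0.89 + 0.66) = min(1, 0.77) = 0.77
(u → (u → v)) → (u → v) = min(1, 1 − 0.77 + 0.66) = min(1, 0.89) = 0.89
(The value 0.89 < 1 shows this instance is not satisfied; fails in Ł∞ (the t-norm is not idempotent).)

0.89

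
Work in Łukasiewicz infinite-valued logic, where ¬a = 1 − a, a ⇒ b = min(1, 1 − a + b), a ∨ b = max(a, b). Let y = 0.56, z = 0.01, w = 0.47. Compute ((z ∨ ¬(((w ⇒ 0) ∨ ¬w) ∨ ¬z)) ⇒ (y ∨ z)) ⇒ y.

0.56

w ⇒ 0 = min(1, 1 − 0.47 + 0.00) = min(1, 0.53) = 0.53
¬w = 1 − 0.47 = 0.53
(w ⇒ 0) ∨ ¬w = max(0.53, 0.53) = 0.53
¬z = 1 − 0.01 = 0.99
((w ⇒ 0) ∨ ¬w) ∨ ¬z = max(0.53, 0.99) = 0.99
¬(((w ⇒ 0) ∨ ¬w) ∨ ¬z) = 1 − 0.99 = 0.01
z ∨ ¬(((w ⇒ 0) ∨ ¬w) ∨ ¬z) = max(0.01, 0.01) = 0.01
y ∨ z = max(0.56, 0.01) = 0.56
(z ∨ ¬(((w ⇒ 0) ∨ ¬w) ∨ ¬z)) ⇒ (y ∨ z) = min(1, 1 − 0.01 + 0.56) = min(1, 1.55) = 1.00
((z ∨ ¬(((w ⇒ 0) ∨ ¬w) ∨ ¬z)) ⇒ (y ∨ z)) ⇒ y = min(1, 1 − 1.00 + 0.56) = min(1, 0.56) = 0.56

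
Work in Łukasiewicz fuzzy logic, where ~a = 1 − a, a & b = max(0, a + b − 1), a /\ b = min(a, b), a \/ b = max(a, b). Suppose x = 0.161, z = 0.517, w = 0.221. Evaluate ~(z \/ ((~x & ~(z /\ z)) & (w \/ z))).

0.483

~x = 1 − 0.161 = 0.839
z /\ z = min(0.517, 0.517) = 0.517
~(z /\ z) = 1 − 0.517 = 0.483
~x & ~(z /\ z) = max(0, 0.839 + 0.483 − 1) = max(0, 0.322) = 0.322
w \/ z = max(0.221, 0.517) = 0.517
(~x & ~(z /\ z)) & (w \/ z) = max(0, 0.322 + 0.517 − 1) = max(0, -0.161) = 0.000
z \/ ((~x & ~(z /\ z)) & (w \/ z)) = max(0.517, 0.000) = 0.517
~(z \/ ((~x & ~(z /\ z)) & (w \/ z))) = 1 − 0.517 = 0.483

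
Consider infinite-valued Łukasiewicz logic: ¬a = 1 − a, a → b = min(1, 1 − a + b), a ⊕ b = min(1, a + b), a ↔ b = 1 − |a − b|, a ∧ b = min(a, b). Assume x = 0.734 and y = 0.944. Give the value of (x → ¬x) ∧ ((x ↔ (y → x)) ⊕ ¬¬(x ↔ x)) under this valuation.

¬x = 1 − 0.734 = 0.266
x → ¬x = min(1, 1 − 0.734 + 0.266) = min(1, 0.532) = 0.532
y → x = min(1, 1 − 0.944 + 0.734) = min(1, 0.790) = 0.790
x ↔ (y → x) = 1 − |0.734 − 0.790| = 1 − 0.056 = 0.944
x ↔ x = 1 − |0.734 − 0.734| = 1 − 0.000 = 1.000
¬(x ↔ x) = 1 − 1.000 = 0.000
¬¬(x ↔ x) = 1 − 0.000 = 1.000
(x ↔ (y → x)) ⊕ ¬¬(x ↔ x) = min(1, 0.944 + 1.000) = min(1, 1.944) = 1.000
(x → ¬x) ∧ ((x ↔ (y → x)) ⊕ ¬¬(x ↔ x)) = min(0.532, 1.000) = 0.532

0.532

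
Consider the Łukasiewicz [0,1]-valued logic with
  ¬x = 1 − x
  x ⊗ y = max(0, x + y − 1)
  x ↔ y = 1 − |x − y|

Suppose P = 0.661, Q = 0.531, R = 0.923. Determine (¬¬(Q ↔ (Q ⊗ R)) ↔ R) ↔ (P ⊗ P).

0.322

Q ⊗ R = max(0, 0.531 + 0.923 − 1) = max(0, 0.454) = 0.454
Q ↔ (Q ⊗ R) = 1 − |0.531 − 0.454| = 1 − 0.077 = 0.923
¬(Q ↔ (Q ⊗ R)) = 1 − 0.923 = 0.077
¬¬(Q ↔ (Q ⊗ R)) = 1 − 0.077 = 0.923
¬¬(Q ↔ (Q ⊗ R)) ↔ R = 1 − |0.923 − 0.923| = 1 − 0.000 = 1.000
P ⊗ P = max(0, 0.661 + 0.661 − 1) = max(0, 0.322) = 0.322
(¬¬(Q ↔ (Q ⊗ R)) ↔ R) ↔ (P ⊗ P) = 1 − |1.000 − 0.322| = 1 − 0.678 = 0.322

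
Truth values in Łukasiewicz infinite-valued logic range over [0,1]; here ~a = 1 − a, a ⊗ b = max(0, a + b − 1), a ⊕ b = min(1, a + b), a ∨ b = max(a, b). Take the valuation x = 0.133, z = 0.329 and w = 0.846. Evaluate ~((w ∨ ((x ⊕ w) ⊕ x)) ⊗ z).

x ⊕ w = min(1, 0.133 + 0.846) = min(1, 0.979) = 0.979
(x ⊕ w) ⊕ x = min(1, 0.979 + 0.133) = min(1, 1.112) = 1.000
w ∨ ((x ⊕ w) ⊕ x) = max(0.846, 1.000) = 1.000
(w ∨ ((x ⊕ w) ⊕ x)) ⊗ z = max(0, 1.000 + 0.329 − 1) = max(0, 0.329) = 0.329
~((w ∨ ((x ⊕ w) ⊕ x)) ⊗ z) = 1 − 0.329 = 0.671

0.671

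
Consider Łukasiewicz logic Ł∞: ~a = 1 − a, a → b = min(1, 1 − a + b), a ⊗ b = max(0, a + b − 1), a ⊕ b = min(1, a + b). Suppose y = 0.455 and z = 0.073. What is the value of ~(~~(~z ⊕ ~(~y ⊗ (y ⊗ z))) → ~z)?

~z = 1 − 0.073 = 0.927
~y = 1 − 0.455 = 0.545
y ⊗ z = max(0, 0.455 + 0.073 − 1) = max(0, -0.472) = 0.000
~y ⊗ (y ⊗ z) = max(0, 0.545 + 0.000 − 1) = max(0, -0.455) = 0.000
~(~y ⊗ (y ⊗ z)) = 1 − 0.000 = 1.000
~z ⊕ ~(~y ⊗ (y ⊗ z)) = min(1, 0.927 + 1.000) = min(1, 1.927) = 1.000
~(~z ⊕ ~(~y ⊗ (y ⊗ z))) = 1 − 1.000 = 0.000
~~(~z ⊕ ~(~y ⊗ (y ⊗ z))) = 1 − 0.000 = 1.000
~~(~z ⊕ ~(~y ⊗ (y ⊗ z))) → ~z = min(1, 1 − 1.000 + 0.927) = min(1, 0.927) = 0.927
~(~~(~z ⊕ ~(~y ⊗ (y ⊗ z))) → ~z) = 1 − 0.927 = 0.073

0.073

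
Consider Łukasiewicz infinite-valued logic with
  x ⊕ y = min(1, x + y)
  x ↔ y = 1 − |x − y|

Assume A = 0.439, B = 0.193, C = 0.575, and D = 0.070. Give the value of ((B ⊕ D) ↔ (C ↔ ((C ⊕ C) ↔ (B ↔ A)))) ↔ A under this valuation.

B ⊕ D = min(1, 0.193 + 0.070) = min(1, 0.263) = 0.263
C ⊕ C = min(1, 0.575 + 0.575) = min(1, 1.150) = 1.000
B ↔ A = 1 − |0.193 − 0.439| = 1 − 0.246 = 0.754
(C ⊕ C) ↔ (B ↔ A) = 1 − |1.000 − 0.754| = 1 − 0.246 = 0.754
C ↔ ((C ⊕ C) ↔ (B ↔ A)) = 1 − |0.575 − 0.754| = 1 − 0.179 = 0.821
(B ⊕ D) ↔ (C ↔ ((C ⊕ C) ↔ (B ↔ A))) = 1 − |0.263 − 0.821| = 1 − 0.558 = 0.442
((B ⊕ D) ↔ (C ↔ ((C ⊕ C) ↔ (B ↔ A)))) ↔ A = 1 − |0.442 − 0.439| = 1 − 0.003 = 0.997

0.997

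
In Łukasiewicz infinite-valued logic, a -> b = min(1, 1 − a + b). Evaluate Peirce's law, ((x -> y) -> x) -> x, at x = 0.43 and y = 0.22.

x -> y = min(1, 1 − 0.43 + 0.22) = min(1, 0.79) = 0.79
(x -> y) -> x = min(1, 1 − 0.79 + 0.43) = min(1, 0.64) = 0.64
((x -> y) -> x) -> x = min(1, 1 − 0.64 + 0.43) = min(1, 0.79) = 0.79
(The value 0.79 < 1 shows this instance is not satisfied; not a Ł∞-tautology in general.)

0.79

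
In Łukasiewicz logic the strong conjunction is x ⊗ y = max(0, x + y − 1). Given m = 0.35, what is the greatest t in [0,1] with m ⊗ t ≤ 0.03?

0.68

The residuum of the Łukasiewicz t-norm gives the supremum: min(1, 1 − 0.35 + 0.03).
1 − 0.35 + 0.03 = 0.68, so t = min(1, 0.68) = 0.68.
Check: 0.35 ⊗ 0.68 = max(0, 0.03) = 0.03 ≤ 0.03.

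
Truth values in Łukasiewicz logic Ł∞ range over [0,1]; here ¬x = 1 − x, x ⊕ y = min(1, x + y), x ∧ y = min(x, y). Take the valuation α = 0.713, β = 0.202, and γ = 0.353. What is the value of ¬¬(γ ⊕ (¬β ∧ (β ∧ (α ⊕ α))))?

0.555

¬β = 1 − 0.202 = 0.798
α ⊕ α = min(1, 0.713 + 0.713) = min(1, 1.426) = 1.000
β ∧ (α ⊕ α) = min(0.202, 1.000) = 0.202
¬β ∧ (β ∧ (α ⊕ α)) = min(0.798, 0.202) = 0.202
γ ⊕ (¬β ∧ (β ∧ (α ⊕ α))) = min(1, 0.353 + 0.202) = min(1, 0.555) = 0.555
¬(γ ⊕ (¬β ∧ (β ∧ (α ⊕ α)))) = 1 − 0.555 = 0.445
¬¬(γ ⊕ (¬β ∧ (β ∧ (α ⊕ α)))) = 1 − 0.445 = 0.555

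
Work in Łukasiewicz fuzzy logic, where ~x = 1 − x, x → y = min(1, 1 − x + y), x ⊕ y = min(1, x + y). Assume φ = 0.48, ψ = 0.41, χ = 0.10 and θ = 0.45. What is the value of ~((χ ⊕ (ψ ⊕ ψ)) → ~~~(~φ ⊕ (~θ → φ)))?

ψ ⊕ ψ = min(1, 0.41 + 0.41) = min(1, 0.82) = 0.82
χ ⊕ (ψ ⊕ ψ) = min(1, 0.10 + 0.82) = min(1, 0.92) = 0.92
~φ = 1 − 0.48 = 0.52
~θ = 1 − 0.45 = 0.55
~θ → φ = min(1, 1 − 0.55 + 0.48) = min(1, 0.93) = 0.93
~φ ⊕ (~θ → φ) = min(1, 0.52 + 0.93) = min(1, 1.45) = 1.00
~(~φ ⊕ (~θ → φ)) = 1 − 1.00 = 0.00
~~(~φ ⊕ (~θ → φ)) = 1 − 0.00 = 1.00
~~~(~φ ⊕ (~θ → φ)) = 1 − 1.00 = 0.00
(χ ⊕ (ψ ⊕ ψ)) → ~~~(~φ ⊕ (~θ → φ)) = min(1, 1 − 0.92 + 0.00) = min(1, 0.08) = 0.08
~((χ ⊕ (ψ ⊕ ψ)) → ~~~(~φ ⊕ (~θ → φ))) = 1 − 0.08 = 0.92

0.92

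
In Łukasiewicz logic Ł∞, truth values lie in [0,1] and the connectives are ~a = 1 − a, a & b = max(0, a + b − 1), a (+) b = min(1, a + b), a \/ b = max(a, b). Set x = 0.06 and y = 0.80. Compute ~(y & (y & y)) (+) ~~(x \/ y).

1.00

y & y = max(0, 0.80 + 0.80 − 1) = max(0, 0.60) = 0.60
y & (y & y) = max(0, 0.80 + 0.60 − 1) = max(0, 0.40) = 0.40
~(y & (y & y)) = 1 − 0.40 = 0.60
x \/ y = max(0.06, 0.80) = 0.80
~(x \/ y) = 1 − 0.80 = 0.20
~~(x \/ y) = 1 − 0.20 = 0.80
~(y & (y & y)) (+) ~~(x \/ y) = min(1, 0.60 + 0.80) = min(1, 1.40) = 1.00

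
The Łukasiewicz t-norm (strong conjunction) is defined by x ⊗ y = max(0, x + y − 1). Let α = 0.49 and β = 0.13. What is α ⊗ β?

0.00

α ⊗ β = max(0, 0.49 + 0.13 − 1) = max(0, -0.38) = 0.00
For comparison, the Gödel (minimum) t-norm min(x, y) would give 0.13.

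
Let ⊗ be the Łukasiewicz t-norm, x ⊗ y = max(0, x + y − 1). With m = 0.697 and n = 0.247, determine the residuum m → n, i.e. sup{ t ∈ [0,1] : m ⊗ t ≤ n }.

0.550

The residuum of the Łukasiewicz t-norm gives the supremum: min(1, 1 − 0.697 + 0.247).
1 − 0.697 + 0.247 = 0.550, so t = min(1, 0.550) = 0.550.
Check: 0.697 ⊗ 0.550 = max(0, 0.247) = 0.247 ≤ 0.247.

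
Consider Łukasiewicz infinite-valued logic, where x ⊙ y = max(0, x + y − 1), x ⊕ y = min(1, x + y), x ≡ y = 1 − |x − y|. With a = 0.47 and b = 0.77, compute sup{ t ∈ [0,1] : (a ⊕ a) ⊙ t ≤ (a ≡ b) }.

0.76

a ⊕ a = min(1, 0.47 + 0.47) = min(1, 0.94) = 0.94
So the left factor is a ⊕ a = 0.94.
a ≡ b = 1 − |0.47 − 0.77| = 1 − 0.30 = 0.70
So the right-hand bound is a ≡ b = 0.70.
The residuum of the Łukasiewicz t-norm gives the supremum: min(1, 1 − 0.94 + 0.70).
1 − 0.94 + 0.70 = 0.76, so t = min(1, 0.76) = 0.76.
Check: 0.94 ⊙ 0.76 = max(0, 0.70) = 0.70 ≤ 0.70.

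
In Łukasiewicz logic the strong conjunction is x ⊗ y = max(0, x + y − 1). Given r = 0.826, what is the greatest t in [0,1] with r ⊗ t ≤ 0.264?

The residuum of the Łukasiewicz t-norm gives the supremum: min(1, 1 − 0.826 + 0.264).
1 − 0.826 + 0.264 = 0.438, so t = min(1, 0.438) = 0.438.
Check: 0.826 ⊗ 0.438 = max(0, 0.264) = 0.264 ≤ 0.264.

0.438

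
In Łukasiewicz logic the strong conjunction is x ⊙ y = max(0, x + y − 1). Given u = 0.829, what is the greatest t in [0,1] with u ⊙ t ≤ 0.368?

The residuum of the Łukasiewicz t-norm gives the supremum: min(1, 1 − 0.829 + 0.368).
1 − 0.829 + 0.368 = 0.539, so t = min(1, 0.539) = 0.539.
Check: 0.829 ⊙ 0.539 = max(0, 0.368) = 0.368 ≤ 0.368.

0.539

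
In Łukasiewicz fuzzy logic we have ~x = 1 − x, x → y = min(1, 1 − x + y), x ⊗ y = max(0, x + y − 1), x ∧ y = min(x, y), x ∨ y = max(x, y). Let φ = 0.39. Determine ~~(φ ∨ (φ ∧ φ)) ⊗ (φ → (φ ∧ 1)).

φ ∧ φ = min(0.39, 0.39) = 0.39
φ ∨ (φ ∧ φ) = max(0.39, 0.39) = 0.39
~(φ ∨ (φ ∧ φ)) = 1 − 0.39 = 0.61
~~(φ ∨ (φ ∧ φ)) = 1 − 0.61 = 0.39
φ ∧ 1 = min(0.39, 1.00) = 0.39
φ → (φ ∧ 1) = min(1, 1 − 0.39 + 0.39) = min(1, 1.00) = 1.00
~~(φ ∨ (φ ∧ φ)) ⊗ (φ → (φ ∧ 1)) = max(0, 0.39 + 1.00 − 1) = max(0, 0.39) = 0.39

0.39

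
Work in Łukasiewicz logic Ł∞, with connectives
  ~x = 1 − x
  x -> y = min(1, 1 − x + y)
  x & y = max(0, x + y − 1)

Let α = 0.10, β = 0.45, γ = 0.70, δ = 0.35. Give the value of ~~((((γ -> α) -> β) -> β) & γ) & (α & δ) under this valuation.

γ -> α = min(1, 1 − 0.70 + 0.10) = min(1, 0.40) = 0.40
(γ -> α) -> β = min(1, 1 − 0.40 + 0.45) = min(1, 1.05) = 1.00
((γ -> α) -> β) -> β = min(1, 1 − 1.00 + 0.45) = min(1, 0.45) = 0.45
(((γ -> α) -> β) -> β) & γ = max(0, 0.45 + 0.70 − 1) = max(0, 0.15) = 0.15
~((((γ -> α) -> β) -> β) & γ) = 1 − 0.15 = 0.85
~~((((γ -> α) -> β) -> β) & γ) = 1 − 0.85 = 0.15
α & δ = max(0, 0.10 + 0.35 − 1) = max(0, -0.55) = 0.00
~~((((γ -> α) -> β) -> β) & γ) & (α & δ) = max(0, 0.15 + 0.00 − 1) = max(0, -0.85) = 0.00

0.00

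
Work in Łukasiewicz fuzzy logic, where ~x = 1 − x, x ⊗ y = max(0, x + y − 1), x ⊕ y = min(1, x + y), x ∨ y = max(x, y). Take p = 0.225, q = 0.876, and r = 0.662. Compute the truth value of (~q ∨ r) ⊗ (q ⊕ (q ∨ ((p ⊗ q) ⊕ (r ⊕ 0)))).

0.662

~q = 1 − 0.876 = 0.124
~q ∨ r = max(0.124, 0.662) = 0.662
p ⊗ q = max(0, 0.225 + 0.876 − 1) = max(0, 0.101) = 0.101
r ⊕ 0 = min(1, 0.662 + 0.000) = min(1, 0.662) = 0.662
(p ⊗ q) ⊕ (r ⊕ 0) = min(1, 0.101 + 0.662) = min(1, 0.763) = 0.763
q ∨ ((p ⊗ q) ⊕ (r ⊕ 0)) = max(0.876, 0.763) = 0.876
q ⊕ (q ∨ ((p ⊗ q) ⊕ (r ⊕ 0))) = min(1, 0.876 + 0.876) = min(1, 1.752) = 1.000
(~q ∨ r) ⊗ (q ⊕ (q ∨ ((p ⊗ q) ⊕ (r ⊕ 0)))) = max(0, 0.662 + 1.000 − 1) = max(0, 0.662) = 0.662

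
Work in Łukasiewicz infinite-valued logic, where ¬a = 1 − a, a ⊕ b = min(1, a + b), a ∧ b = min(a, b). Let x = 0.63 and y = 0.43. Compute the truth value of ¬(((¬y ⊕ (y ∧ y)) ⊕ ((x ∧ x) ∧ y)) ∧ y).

¬y = 1 − 0.43 = 0.57
y ∧ y = min(0.43, 0.43) = 0.43
¬y ⊕ (y ∧ y) = min(1, 0.57 + 0.43) = min(1, 1.00) = 1.00
x ∧ x = min(0.63, 0.63) = 0.63
(x ∧ x) ∧ y = min(0.63, 0.43) = 0.43
(¬y ⊕ (y ∧ y)) ⊕ ((x ∧ x) ∧ y) = min(1, 1.00 + 0.43) = min(1, 1.43) = 1.00
((¬y ⊕ (y ∧ y)) ⊕ ((x ∧ x) ∧ y)) ∧ y = min(1.00, 0.43) = 0.43
¬(((¬y ⊕ (y ∧ y)) ⊕ ((x ∧ x) ∧ y)) ∧ y) = 1 − 0.43 = 0.57

0.57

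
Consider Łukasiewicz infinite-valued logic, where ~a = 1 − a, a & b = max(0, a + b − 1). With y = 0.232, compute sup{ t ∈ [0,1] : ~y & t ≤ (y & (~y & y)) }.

0.232

~y = 1 − 0.232 = 0.768
So the left factor is ~y = 0.768.
~y & y = max(0, 0.768 + 0.232 − 1) = max(0, 0.000) = 0.000
y & (~y & y) = max(0, 0.232 + 0.000 − 1) = max(0, -0.768) = 0.000
So the right-hand bound is y & (~y & y) = 0.000.
The residuum of the Łukasiewicz t-norm gives the supremum: min(1, 1 − 0.768 + 0.000).
1 − 0.768 + 0.000 = 0.232, so t = min(1, 0.232) = 0.232.
Check: 0.768 & 0.232 = max(0, 0.000) = 0.000 ≤ 0.000.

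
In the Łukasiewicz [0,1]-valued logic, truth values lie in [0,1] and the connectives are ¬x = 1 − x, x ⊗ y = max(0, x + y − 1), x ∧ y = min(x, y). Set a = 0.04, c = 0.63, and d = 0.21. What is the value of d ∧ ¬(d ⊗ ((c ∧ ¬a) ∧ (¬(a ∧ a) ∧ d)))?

0.21

¬a = 1 − 0.04 = 0.96
c ∧ ¬a = min(0.63, 0.96) = 0.63
a ∧ a = min(0.04, 0.04) = 0.04
¬(a ∧ a) = 1 − 0.04 = 0.96
¬(a ∧ a) ∧ d = min(0.96, 0.21) = 0.21
(c ∧ ¬a) ∧ (¬(a ∧ a) ∧ d) = min(0.63, 0.21) = 0.21
d ⊗ ((c ∧ ¬a) ∧ (¬(a ∧ a) ∧ d)) = max(0, 0.21 + 0.21 − 1) = max(0, -0.58) = 0.00
¬(d ⊗ ((c ∧ ¬a) ∧ (¬(a ∧ a) ∧ d))) = 1 − 0.00 = 1.00
d ∧ ¬(d ⊗ ((c ∧ ¬a) ∧ (¬(a ∧ a) ∧ d))) = min(0.21, 1.00) = 0.21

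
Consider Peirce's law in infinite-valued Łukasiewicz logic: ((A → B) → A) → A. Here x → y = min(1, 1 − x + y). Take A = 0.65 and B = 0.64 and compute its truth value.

A → B = min(1, 1 − 0.65 + 0.64) = min(1, 0.99) = 0.99
(A → B) → A = min(1, 1 − 0.99 + 0.65) = min(1, 0.66) = 0.66
((A → B) → A) → A = min(1, 1 − 0.66 + 0.65) = min(1, 0.99) = 0.99
(The value 0.99 < 1 shows this instance is not satisfied; not a Ł∞-tautology in general.)

0.99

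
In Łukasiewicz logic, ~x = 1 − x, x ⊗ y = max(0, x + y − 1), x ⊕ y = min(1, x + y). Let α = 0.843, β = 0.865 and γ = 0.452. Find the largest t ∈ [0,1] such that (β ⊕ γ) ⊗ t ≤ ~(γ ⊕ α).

0.000

β ⊕ γ = min(1, 0.865 + 0.452) = min(1, 1.317) = 1.000
So the left factor is β ⊕ γ = 1.000.
γ ⊕ α = min(1, 0.452 + 0.843) = min(1, 1.295) = 1.000
~(γ ⊕ α) = 1 − 1.000 = 0.000
So the right-hand bound is ~(γ ⊕ α) = 0.000.
The residuum of the Łukasiewicz t-norm gives the supremum: min(1, 1 − 1.000 + 0.000).
1 − 1.000 + 0.000 = 0.000, so t = min(1, 0.000) = 0.000.
Check: 1.000 ⊗ 0.000 = max(0, 0.000) = 0.000 ≤ 0.000.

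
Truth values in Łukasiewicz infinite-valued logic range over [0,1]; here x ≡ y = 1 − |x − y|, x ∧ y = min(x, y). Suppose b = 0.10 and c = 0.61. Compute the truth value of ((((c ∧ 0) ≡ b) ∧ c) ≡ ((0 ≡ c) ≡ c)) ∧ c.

c ∧ 0 = min(0.61, 0.00) = 0.00
(c ∧ 0) ≡ b = 1 − |0.00 − 0.10| = 1 − 0.10 = 0.90
((c ∧ 0) ≡ b) ∧ c = min(0.90, 0.61) = 0.61
0 ≡ c = 1 − |0.00 − 0.61| = 1 − 0.61 = 0.39
(0 ≡ c) ≡ c = 1 − |0.39 − 0.61| = 1 − 0.22 = 0.78
(((c ∧ 0) ≡ b) ∧ c) ≡ ((0 ≡ c) ≡ c) = 1 − |0.61 − 0.78| = 1 − 0.17 = 0.83
((((c ∧ 0) ≡ b) ∧ c) ≡ ((0 ≡ c) ≡ c)) ∧ c = min(0.83, 0.61) = 0.61

0.61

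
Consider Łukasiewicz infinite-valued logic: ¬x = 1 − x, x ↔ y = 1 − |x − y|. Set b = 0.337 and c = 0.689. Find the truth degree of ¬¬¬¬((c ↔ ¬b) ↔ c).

¬b = 1 − 0.337 = 0.663
c ↔ ¬b = 1 − |0.689 − 0.663| = 1 − 0.026 = 0.974
(c ↔ ¬b) ↔ c = 1 − |0.974 − 0.689| = 1 − 0.285 = 0.715
¬((c ↔ ¬b) ↔ c) = 1 − 0.715 = 0.285
¬¬((c ↔ ¬b) ↔ c) = 1 − 0.285 = 0.715
¬¬¬((c ↔ ¬b) ↔ c) = 1 − 0.715 = 0.285
¬¬¬¬((c ↔ ¬b) ↔ c) = 1 − 0.285 = 0.715

0.715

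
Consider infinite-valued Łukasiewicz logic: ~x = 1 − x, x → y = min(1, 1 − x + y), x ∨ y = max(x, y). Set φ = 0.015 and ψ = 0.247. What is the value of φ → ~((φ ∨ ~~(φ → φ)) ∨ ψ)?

0.985

φ → φ = min(1, 1 − 0.015 + 0.015) = min(1, 1.000) = 1.000
~(φ → φ) = 1 − 1.000 = 0.000
~~(φ → φ) = 1 − 0.000 = 1.000
φ ∨ ~~(φ → φ) = max(0.015, 1.000) = 1.000
(φ ∨ ~~(φ → φ)) ∨ ψ = max(1.000, 0.247) = 1.000
~((φ ∨ ~~(φ → φ)) ∨ ψ) = 1 − 1.000 = 0.000
φ → ~((φ ∨ ~~(φ → φ)) ∨ ψ) = min(1, 1 − 0.015 + 0.000) = min(1, 0.985) = 0.985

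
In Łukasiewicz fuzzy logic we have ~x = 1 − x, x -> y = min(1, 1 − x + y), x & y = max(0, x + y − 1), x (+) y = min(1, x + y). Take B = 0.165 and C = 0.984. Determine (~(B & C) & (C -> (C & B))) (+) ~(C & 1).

0.032

B & C = max(0, 0.165 + 0.984 − 1) = max(0, 0.149) = 0.149
~(B & C) = 1 − 0.149 = 0.851
C & B = max(0, 0.984 + 0.165 − 1) = max(0, 0.149) = 0.149
C -> (C & B) = min(1, 1 − 0.984 + 0.149) = min(1, 0.165) = 0.165
~(B & C) & (C -> (C & B)) = max(0, 0.851 + 0.165 − 1) = max(0, 0.016) = 0.016
C & 1 = max(0, 0.984 + 1.000 − 1) = max(0, 0.984) = 0.984
~(C & 1) = 1 − 0.984 = 0.016
(~(B & C) & (C -> (C & B))) (+) ~(C & 1) = min(1, 0.016 + 0.016) = min(1, 0.032) = 0.032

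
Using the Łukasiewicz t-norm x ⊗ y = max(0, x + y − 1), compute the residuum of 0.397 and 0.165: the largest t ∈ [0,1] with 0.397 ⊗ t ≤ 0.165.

0.768

The residuum of the Łukasiewicz t-norm gives the supremum: min(1, 1 − 0.397 + 0.165).
1 − 0.397 + 0.165 = 0.768, so t = min(1, 0.768) = 0.768.
Check: 0.397 ⊗ 0.768 = max(0, 0.165) = 0.165 ≤ 0.165.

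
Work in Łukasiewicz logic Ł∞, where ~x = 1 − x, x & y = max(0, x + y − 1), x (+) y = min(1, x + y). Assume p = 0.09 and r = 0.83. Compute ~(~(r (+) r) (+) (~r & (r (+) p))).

r (+) r = min(1, 0.83 + 0.83) = min(1, 1.66) = 1.00
~(r (+) r) = 1 − 1.00 = 0.00
~r = 1 − 0.83 = 0.17
r (+) p = min(1, 0.83 + 0.09) = min(1, 0.92) = 0.92
~r & (r (+) p) = max(0, 0.17 + 0.92 − 1) = max(0, 0.09) = 0.09
~(r (+) r) (+) (~r & (r (+) p)) = min(1, 0.00 + 0.09) = min(1, 0.09) = 0.09
~(~(r (+) r) (+) (~r & (r (+) p))) = 1 − 0.09 = 0.91

0.91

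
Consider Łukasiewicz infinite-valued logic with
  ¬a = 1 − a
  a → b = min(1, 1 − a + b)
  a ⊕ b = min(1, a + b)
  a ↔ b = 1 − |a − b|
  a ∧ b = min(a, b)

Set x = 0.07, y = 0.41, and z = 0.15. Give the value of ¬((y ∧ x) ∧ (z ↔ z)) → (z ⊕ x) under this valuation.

y ∧ x = min(0.41, 0.07) = 0.07
z ↔ z = 1 − |0.15 − 0.15| = 1 − 0.00 = 1.00
(y ∧ x) ∧ (z ↔ z) = min(0.07, 1.00) = 0.07
¬((y ∧ x) ∧ (z ↔ z)) = 1 − 0.07 = 0.93
z ⊕ x = min(1, 0.15 + 0.07) = min(1, 0.22) = 0.22
¬((y ∧ x) ∧ (z ↔ z)) → (z ⊕ x) = min(1, 1 − 0.93 + 0.22) = min(1, 0.29) = 0.29

0.29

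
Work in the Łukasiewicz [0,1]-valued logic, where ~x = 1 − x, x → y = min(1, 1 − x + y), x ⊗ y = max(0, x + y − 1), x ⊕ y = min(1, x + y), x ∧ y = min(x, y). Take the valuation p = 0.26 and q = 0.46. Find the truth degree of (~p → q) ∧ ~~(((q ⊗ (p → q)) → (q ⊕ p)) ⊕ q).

0.72

~p = 1 − 0.26 = 0.74
~p → q = min(1, 1 − 0.74 + 0.46) = min(1, 0.72) = 0.72
p → q = min(1, 1 − 0.26 + 0.46) = min(1, 1.20) = 1.00
q ⊗ (p → q) = max(0, 0.46 + 1.00 − 1) = max(0, 0.46) = 0.46
q ⊕ p = min(1, 0.46 + 0.26) = min(1, 0.72) = 0.72
(q ⊗ (p → q)) → (q ⊕ p) = min(1, 1 − 0.46 + 0.72) = min(1, 1.26) = 1.00
((q ⊗ (p → q)) → (q ⊕ p)) ⊕ q = min(1, 1.00 + 0.46) = min(1, 1.46) = 1.00
~(((q ⊗ (p → q)) → (q ⊕ p)) ⊕ q) = 1 − 1.00 = 0.00
~~(((q ⊗ (p → q)) → (q ⊕ p)) ⊕ q) = 1 − 0.00 = 1.00
(~p → q) ∧ ~~(((q ⊗ (p → q)) → (q ⊕ p)) ⊕ q) = min(0.72, 1.00) = 0.72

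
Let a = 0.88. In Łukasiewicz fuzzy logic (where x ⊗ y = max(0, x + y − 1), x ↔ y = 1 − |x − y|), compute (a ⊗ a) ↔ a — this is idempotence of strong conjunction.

a ⊗ a = max(0, 0.88 + 0.88 − 1) = max(0, 0.76) = 0.76
(a ⊗ a) ↔ a = 1 − |0.76 − 0.88| = 1 − 0.12 = 0.88
(The value 0.88 < 1 shows this instance is not satisfied; fails in Ł∞ since a ⊗ a = max(0, 2a−1) ≠ a in general.)

0.88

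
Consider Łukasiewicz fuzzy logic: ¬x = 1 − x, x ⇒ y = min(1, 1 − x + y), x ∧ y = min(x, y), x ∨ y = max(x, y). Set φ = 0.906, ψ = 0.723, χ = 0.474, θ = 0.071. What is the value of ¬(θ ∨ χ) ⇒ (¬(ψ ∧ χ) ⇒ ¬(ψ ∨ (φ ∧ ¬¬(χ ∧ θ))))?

θ ∨ χ = max(0.071, 0.474) = 0.474
¬(θ ∨ χ) = 1 − 0.474 = 0.526
ψ ∧ χ = min(0.723, 0.474) = 0.474
¬(ψ ∧ χ) = 1 − 0.474 = 0.526
χ ∧ θ = min(0.474, 0.071) = 0.071
¬(χ ∧ θ) = 1 − 0.071 = 0.929
¬¬(χ ∧ θ) = 1 − 0.929 = 0.071
φ ∧ ¬¬(χ ∧ θ) = min(0.906, 0.071) = 0.071
ψ ∨ (φ ∧ ¬¬(χ ∧ θ)) = max(0.723, 0.071) = 0.723
¬(ψ ∨ (φ ∧ ¬¬(χ ∧ θ))) = 1 − 0.723 = 0.277
¬(ψ ∧ χ) ⇒ ¬(ψ ∨ (φ ∧ ¬¬(χ ∧ θ))) = min(1, 1 − 0.526 + 0.277) = min(1, 0.751) = 0.751
¬(θ ∨ χ) ⇒ (¬(ψ ∧ χ) ⇒ ¬(ψ ∨ (φ ∧ ¬¬(χ ∧ θ)))) = min(1, 1 − 0.526 + 0.751) = min(1, 1.225) = 1.000

1.000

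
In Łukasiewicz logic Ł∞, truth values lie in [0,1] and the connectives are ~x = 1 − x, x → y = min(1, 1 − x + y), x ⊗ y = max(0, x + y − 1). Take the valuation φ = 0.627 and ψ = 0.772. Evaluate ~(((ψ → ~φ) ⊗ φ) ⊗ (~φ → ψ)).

~φ = 1 − 0.627 = 0.373
ψ → ~φ = min(1, 1 − 0.772 + 0.373) = min(1, 0.601) = 0.601
(ψ → ~φ) ⊗ φ = max(0, 0.601 + 0.627 − 1) = max(0, 0.228) = 0.228
~φ → ψ = min(1, 1 − 0.373 + 0.772) = min(1, 1.399) = 1.000
((ψ → ~φ) ⊗ φ) ⊗ (~φ → ψ) = max(0, 0.228 + 1.000 − 1) = max(0, 0.228) = 0.228
~(((ψ → ~φ) ⊗ φ) ⊗ (~φ → ψ)) = 1 − 0.228 = 0.772

0.772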